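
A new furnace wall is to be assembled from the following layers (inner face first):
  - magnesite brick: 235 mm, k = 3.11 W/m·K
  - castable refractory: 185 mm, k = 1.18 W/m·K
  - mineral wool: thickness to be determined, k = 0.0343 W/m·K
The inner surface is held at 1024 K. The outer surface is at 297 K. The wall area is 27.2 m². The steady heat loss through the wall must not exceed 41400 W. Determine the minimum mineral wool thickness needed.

L ≈ 8.41 mm

Using the resistance-network approach (series):
R_magnesite brick = L/(kA) = 0.235/(3.11×27.2) = 0.002778 K/W
R_castable refractory = L/(kA) = 0.185/(1.18×27.2) = 0.005764 K/W
Sum of the known resistances R_other = 0.008542 K/W
Required total resistance R_tot = ΔT/Q_allow = 727/41400 = 0.01756 K/W
R_mineral wool = R_tot − R_other = 0.009018 K/W
L = R·k·A = 0.009018×0.0343×27.2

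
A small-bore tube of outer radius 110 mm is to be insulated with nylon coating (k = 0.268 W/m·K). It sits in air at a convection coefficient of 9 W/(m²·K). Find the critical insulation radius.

r_cr ≈ 29.8 mm

For a cylinder r_cr = k/h = 0.268/9
r_cr = 29.8 mm; since the bare radius (110 mm) is above r_cr, any added insulation will reduce heat loss.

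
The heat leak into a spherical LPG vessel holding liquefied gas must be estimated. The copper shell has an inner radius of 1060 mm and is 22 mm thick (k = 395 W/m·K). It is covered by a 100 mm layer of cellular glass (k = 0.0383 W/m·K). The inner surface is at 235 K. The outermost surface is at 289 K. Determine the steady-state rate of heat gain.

For a spherical shell R = (1/r₁ − 1/r₂)/(4πk); film R = 1/(h·4πr²). In series:
R_copper shell = (1/1.06 − 1/1.082)/(4π×395) = 3.864×10^-6 K/W
R_cellular glass = (1/1.082 − 1/1.182)/(4π×0.0383) = 0.1625 K/W
R_total = 0.1625 K/W
Q = ΔT/R_total = 54/0.1625

Q ≈ 332 W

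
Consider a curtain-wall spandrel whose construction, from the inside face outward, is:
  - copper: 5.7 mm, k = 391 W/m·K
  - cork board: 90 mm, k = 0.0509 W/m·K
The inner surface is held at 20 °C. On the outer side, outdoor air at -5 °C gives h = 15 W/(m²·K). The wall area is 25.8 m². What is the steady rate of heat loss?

Model the wall as resistances in series:
R_copper = L/(kA) = 0.0057/(391×25.8) = 5.65×10^-7 K/W
R_cork board = L/(kA) = 0.09/(0.0509×25.8) = 0.06853 K/W
R_outer film = 1/(h_o·A) = 1/(15×25.8) = 0.002584 K/W
R_total = 0.07112 K/W
Q = ΔT / R_total = 25 / 0.07112

Q ≈ 352 W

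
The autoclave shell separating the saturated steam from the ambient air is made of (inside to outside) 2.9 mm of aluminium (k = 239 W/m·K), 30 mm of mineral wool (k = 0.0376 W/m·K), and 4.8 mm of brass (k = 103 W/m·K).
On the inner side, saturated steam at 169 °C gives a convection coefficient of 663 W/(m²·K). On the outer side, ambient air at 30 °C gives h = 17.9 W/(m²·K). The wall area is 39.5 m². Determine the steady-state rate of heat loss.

Using the resistance-network approach (series):
R_inner film = 1/(h_i·A) = 1/(663×39.5) = 3.818×10^-5 K/W
R_aluminium = L/(kA) = 0.0029/(239×39.5) = 3.072×10^-7 K/W
R_mineral wool = L/(kA) = 0.03/(0.0376×39.5) = 0.0202 K/W
R_brass = L/(kA) = 0.0048/(103×39.5) = 1.18×10^-6 K/W
R_outer film = 1/(h_o·A) = 1/(17.9×39.5) = 0.001414 K/W
R_total = 0.02165 K/W
Q = ΔT / R_total = 139 / 0.02165

Q ≈ 6420 W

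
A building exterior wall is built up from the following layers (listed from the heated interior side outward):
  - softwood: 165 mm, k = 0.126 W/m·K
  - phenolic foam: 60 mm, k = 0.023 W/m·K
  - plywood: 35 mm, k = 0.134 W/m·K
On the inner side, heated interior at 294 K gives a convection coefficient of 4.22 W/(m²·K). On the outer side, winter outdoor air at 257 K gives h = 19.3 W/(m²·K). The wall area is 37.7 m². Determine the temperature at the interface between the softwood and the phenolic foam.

T ≈ 281 K

Using the resistance-network approach (series):
R_inner film = 1/(h_i·A) = 1/(4.22×37.7) = 0.006286 K/W
R_softwood = L/(kA) = 0.165/(0.126×37.7) = 0.03474 K/W
R_phenolic foam = L/(kA) = 0.06/(0.023×37.7) = 0.0692 K/W
R_plywood = L/(kA) = 0.035/(0.134×37.7) = 0.006928 K/W
R_outer film = 1/(h_o·A) = 1/(19.3×37.7) = 0.001374 K/W
R_total = 0.1185 K/W;  Q = ΔT/R_total = 37/0.1185 = 312.2 W
T_interface = T_inner − Q·ΣR(inner→interface) = 294 − 312×0.04102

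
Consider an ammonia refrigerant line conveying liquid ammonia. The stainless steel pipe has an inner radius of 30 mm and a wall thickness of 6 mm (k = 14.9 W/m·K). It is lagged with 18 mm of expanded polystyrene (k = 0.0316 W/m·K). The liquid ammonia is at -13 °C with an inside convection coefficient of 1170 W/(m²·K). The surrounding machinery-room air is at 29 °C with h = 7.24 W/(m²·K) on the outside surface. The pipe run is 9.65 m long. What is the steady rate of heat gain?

Q ≈ 165 W

Treating each annulus and film as a series resistance:
R_inner film = 1/(h_i·2πr₁L) = 1/(1170×2π×0.03×9.65) = 4.699×10^-4 K/W
R_stainless steel pipe wall = ln(36/30)/(2π×14.9×9.65) = 2.018×10^-4 K/W
R_expanded polystyrene = ln(54/36)/(2π×0.0316×9.65) = 0.2116 K/W
R_outer film = 1/(h_o·2πr_oL) = 1/(7.24×2π×0.054×9.65) = 0.04219 K/W
R_total = 0.2545 K/W
Q = ΔT/R_total = 42/0.2545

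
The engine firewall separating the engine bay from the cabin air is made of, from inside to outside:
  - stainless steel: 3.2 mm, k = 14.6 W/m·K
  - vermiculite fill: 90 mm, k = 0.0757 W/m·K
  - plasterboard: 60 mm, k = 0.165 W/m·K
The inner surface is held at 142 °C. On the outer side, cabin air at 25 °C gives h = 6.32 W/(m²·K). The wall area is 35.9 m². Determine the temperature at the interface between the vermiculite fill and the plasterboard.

T ≈ 60.7 °C

Thermal resistances in series:
R_stainless steel = L/(kA) = 0.0032/(14.6×35.9) = 6.105×10^-6 K/W
R_vermiculite fill = L/(kA) = 0.09/(0.0757×35.9) = 0.03312 K/W
R_plasterboard = L/(kA) = 0.06/(0.165×35.9) = 0.01013 K/W
R_outer film = 1/(h_o·A) = 1/(6.32×35.9) = 0.004407 K/W
R_total = 0.04766 K/W;  Q = ΔT/R_total = 117/0.04766 = 2455 W
T_interface = T_inner − Q·ΣR(inner→interface) = 142 − 2450×0.03312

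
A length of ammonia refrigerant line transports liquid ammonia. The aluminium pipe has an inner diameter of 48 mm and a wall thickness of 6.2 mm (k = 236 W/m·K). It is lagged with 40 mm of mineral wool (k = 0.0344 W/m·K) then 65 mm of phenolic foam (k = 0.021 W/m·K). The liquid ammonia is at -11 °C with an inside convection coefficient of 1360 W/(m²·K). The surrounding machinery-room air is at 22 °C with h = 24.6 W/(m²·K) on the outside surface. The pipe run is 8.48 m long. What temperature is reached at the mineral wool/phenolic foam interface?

Cylindrical conduction, so R = ln(r₂/r₁)/(2πkL) per layer, in series:
R_inner film = 1/(h_i·2πr₁L) = 1/(1360×2π×0.024×8.48) = 5.75×10^-4 K/W
R_aluminium pipe wall = ln(30.2/24)/(2π×236×8.48) = 1.827×10^-5 K/W
R_mineral wool = ln(70.2/30.2)/(2π×0.0344×8.48) = 0.4602 K/W
R_phenolic foam = ln(135.2/70.2)/(2π×0.021×8.48) = 0.5858 K/W
R_outer film = 1/(h_o·2πr_oL) = 1/(24.6×2π×0.1352×8.48) = 0.005643 K/W
R_total = 1.052 K/W
Q = ΔT/R_total = 33/1.052
Q = 31.4 W
T_interface = T_inner + Q·ΣR(inner→interface) = -11 + 31.4×0.4608

T ≈ 3.45 °C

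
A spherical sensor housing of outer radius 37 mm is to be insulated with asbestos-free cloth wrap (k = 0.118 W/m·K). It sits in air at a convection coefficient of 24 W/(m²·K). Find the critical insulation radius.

r_cr ≈ 9.83 mm

For a sphere r_cr = 2k/h = 2×0.118/24
r_cr = 9.83 mm; since the bare radius (37 mm) is above r_cr, any added insulation will reduce heat loss.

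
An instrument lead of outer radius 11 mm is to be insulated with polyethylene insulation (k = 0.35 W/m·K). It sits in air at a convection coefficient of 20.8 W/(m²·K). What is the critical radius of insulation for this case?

r_cr ≈ 16.8 mm

For a cylinder r_cr = k/h = 0.35/20.8
r_cr = 16.8 mm; since the bare radius (11 mm) is below r_cr, adding a thin layer of insulation will *increase* heat loss.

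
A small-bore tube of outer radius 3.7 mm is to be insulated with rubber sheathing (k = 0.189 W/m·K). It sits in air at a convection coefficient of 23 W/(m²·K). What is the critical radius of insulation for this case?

r_cr ≈ 8.22 mm

For a cylinder r_cr = k/h = 0.189/23
r_cr = 8.22 mm; since the bare radius (3.7 mm) is below r_cr, adding a thin layer of insulation will *increase* heat loss.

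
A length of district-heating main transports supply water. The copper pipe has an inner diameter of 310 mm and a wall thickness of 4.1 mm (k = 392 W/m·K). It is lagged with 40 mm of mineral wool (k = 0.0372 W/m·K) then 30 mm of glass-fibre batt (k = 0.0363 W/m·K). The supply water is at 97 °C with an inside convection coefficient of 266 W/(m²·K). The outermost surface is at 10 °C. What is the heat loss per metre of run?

Cylindrical conduction, so R = ln(r₂/r₁)/(2πkL) per layer, in series:
R_inner film = 1/(h_i·2πr₁L) = 1/(266×2π×0.155×1) = 0.00386 K/W
R_copper pipe wall = ln(159.1/155)/(2π×392×1) = 1.06×10^-5 K/W
R_mineral wool = ln(199.1/159.1)/(2π×0.0372×1) = 0.9595 K/W
R_glass-fibre batt = ln(229.1/199.1)/(2π×0.0363×1) = 0.6154 K/W
R_total = 1.579 K/W
Q = ΔT/R_total = 87/1.579

q′ ≈ 55.1 W/m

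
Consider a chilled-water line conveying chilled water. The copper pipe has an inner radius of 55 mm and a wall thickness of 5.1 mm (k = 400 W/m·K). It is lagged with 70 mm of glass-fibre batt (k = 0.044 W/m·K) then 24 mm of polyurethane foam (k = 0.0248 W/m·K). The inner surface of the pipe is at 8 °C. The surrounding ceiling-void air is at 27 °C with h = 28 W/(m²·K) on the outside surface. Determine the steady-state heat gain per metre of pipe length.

q′ ≈ 4.85 W/m

Per-layer cylindrical resistances, series-summed:
R_copper pipe wall = ln(60.1/55)/(2π×400×1) = 3.528×10^-5 K/W
R_glass-fibre batt = ln(130.1/60.1)/(2π×0.044×1) = 2.794 K/W
R_polyurethane foam = ln(154.1/130.1)/(2π×0.0248×1) = 1.086 K/W
R_outer film = 1/(h_o·2πr_oL) = 1/(28×2π×0.1541×1) = 0.03689 K/W
R_total = 3.917 K/W
Q = ΔT/R_total = 19/3.917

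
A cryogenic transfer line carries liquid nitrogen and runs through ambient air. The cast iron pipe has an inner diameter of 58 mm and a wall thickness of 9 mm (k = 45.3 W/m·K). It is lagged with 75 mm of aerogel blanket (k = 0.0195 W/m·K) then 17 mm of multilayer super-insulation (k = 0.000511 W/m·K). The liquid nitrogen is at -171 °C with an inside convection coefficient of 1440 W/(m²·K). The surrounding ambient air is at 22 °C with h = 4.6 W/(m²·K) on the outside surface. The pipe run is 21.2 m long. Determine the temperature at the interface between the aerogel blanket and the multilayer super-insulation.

T ≈ -138 °C

Radial resistances (cylindrical: R_cond = ln(r_o/r_i)/(2πkL), R_conv = 1/(h·2πrL)):
R_inner film = 1/(h_i·2πr₁L) = 1/(1440×2π×0.029×21.2) = 1.798×10^-4 K/W
R_cast iron pipe wall = ln(38/29)/(2π×45.3×21.2) = 4.479×10^-5 K/W
R_aerogel blanket = ln(113/38)/(2π×0.0195×21.2) = 0.4196 K/W
R_multilayer super-insulation = ln(130/113)/(2π×0.000511×21.2) = 2.059 K/W
R_outer film = 1/(h_o·2πr_oL) = 1/(4.6×2π×0.13×21.2) = 0.01255 K/W
R_total = 2.491 K/W
Q = ΔT/R_total = 193/2.491
Q = 77.5 W
T_interface = T_inner + Q·ΣR(inner→interface) = -171 + 77.5×0.4198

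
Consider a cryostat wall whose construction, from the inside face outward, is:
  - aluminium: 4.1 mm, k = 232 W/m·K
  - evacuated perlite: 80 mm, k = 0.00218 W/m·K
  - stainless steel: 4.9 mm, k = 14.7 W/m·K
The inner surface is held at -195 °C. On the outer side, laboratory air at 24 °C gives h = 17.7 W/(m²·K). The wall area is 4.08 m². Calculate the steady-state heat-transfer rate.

Model the wall as resistances in series:
R_aluminium = L/(kA) = 0.0041/(232×4.08) = 4.331×10^-6 K/W
R_evacuated perlite = L/(kA) = 0.08/(0.00218×4.08) = 8.994 K/W
R_stainless steel = L/(kA) = 0.0049/(14.7×4.08) = 8.17×10^-5 K/W
R_outer film = 1/(h_o·A) = 1/(17.7×4.08) = 0.01385 K/W
R_total = 9.008 K/W
Q = ΔT / R_total = 219 / 9.008

Q ≈ 24.3 W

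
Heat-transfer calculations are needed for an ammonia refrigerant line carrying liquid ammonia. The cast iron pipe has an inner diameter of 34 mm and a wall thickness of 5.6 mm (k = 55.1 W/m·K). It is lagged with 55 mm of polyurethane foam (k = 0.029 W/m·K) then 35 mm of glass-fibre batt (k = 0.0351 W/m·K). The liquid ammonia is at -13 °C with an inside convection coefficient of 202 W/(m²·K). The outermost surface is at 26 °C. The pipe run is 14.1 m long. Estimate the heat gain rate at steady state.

Per-layer cylindrical resistances, series-summed:
R_inner film = 1/(h_i·2πr₁L) = 1/(202×2π×0.017×14.1) = 0.003287 K/W
R_cast iron pipe wall = ln(22.6/17)/(2π×55.1×14.1) = 5.833×10^-5 K/W
R_polyurethane foam = ln(77.6/22.6)/(2π×0.029×14.1) = 0.4802 K/W
R_glass-fibre batt = ln(112.6/77.6)/(2π×0.0351×14.1) = 0.1197 K/W
R_total = 0.6032 K/W
Q = ΔT/R_total = 39/0.6032

Q ≈ 64.7 W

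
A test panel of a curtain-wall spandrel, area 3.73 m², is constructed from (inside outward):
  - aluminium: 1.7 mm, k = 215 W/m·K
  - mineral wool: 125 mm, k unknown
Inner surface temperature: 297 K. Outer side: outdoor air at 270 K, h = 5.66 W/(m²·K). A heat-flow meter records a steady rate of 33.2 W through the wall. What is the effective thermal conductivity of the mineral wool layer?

k ≈ 0.0438 W/(m·K)

Thermal resistances in series:
R_aluminium = L/(kA) = 0.0017/(215×3.73) = 2.12×10^-6 K/W
R_outer film = 1/(h_o·A) = 1/(5.66×3.73) = 0.04737 K/W
Sum of known resistances R_other = 0.04737 K/W
Total R = ΔT/Q = 27/33.2 = 0.8133 K/W
R_mineral wool = R_total − R_other = 0.7659 K/W
k = L/(R·A) = 0.125/(0.7659×3.73)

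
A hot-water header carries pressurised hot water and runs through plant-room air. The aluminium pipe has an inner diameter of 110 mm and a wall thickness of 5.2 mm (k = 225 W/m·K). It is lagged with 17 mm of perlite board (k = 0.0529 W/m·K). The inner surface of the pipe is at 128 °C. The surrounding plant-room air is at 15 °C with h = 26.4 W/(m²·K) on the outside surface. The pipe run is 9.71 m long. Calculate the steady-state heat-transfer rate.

Radial resistances (cylindrical: R_cond = ln(r_o/r_i)/(2πkL), R_conv = 1/(h·2πrL)):
R_aluminium pipe wall = ln(60.2/55)/(2π×225×9.71) = 6.581×10^-6 K/W
R_perlite board = ln(77.2/60.2)/(2π×0.0529×9.71) = 0.07707 K/W
R_outer film = 1/(h_o·2πr_oL) = 1/(26.4×2π×0.0772×9.71) = 0.008042 K/W
R_total = 0.08512 K/W
Q = ΔT/R_total = 113/0.08512

Q ≈ 1330 W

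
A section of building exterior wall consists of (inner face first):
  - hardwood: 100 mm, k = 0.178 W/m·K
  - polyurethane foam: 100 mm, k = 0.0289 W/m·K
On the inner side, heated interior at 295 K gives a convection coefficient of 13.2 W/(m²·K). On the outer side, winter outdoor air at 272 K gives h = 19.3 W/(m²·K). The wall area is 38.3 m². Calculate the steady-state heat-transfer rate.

Q ≈ 212 W

Using the resistance-network approach (series):
R_inner film = 1/(h_i·A) = 1/(13.2×38.3) = 0.001978 K/W
R_hardwood = L/(kA) = 0.1/(0.178×38.3) = 0.01467 K/W
R_polyurethane foam = L/(kA) = 0.1/(0.0289×38.3) = 0.09034 K/W
R_outer film = 1/(h_o·A) = 1/(19.3×38.3) = 0.001353 K/W
R_total = 0.1083 K/W
Q = ΔT / R_total = 23 / 0.1083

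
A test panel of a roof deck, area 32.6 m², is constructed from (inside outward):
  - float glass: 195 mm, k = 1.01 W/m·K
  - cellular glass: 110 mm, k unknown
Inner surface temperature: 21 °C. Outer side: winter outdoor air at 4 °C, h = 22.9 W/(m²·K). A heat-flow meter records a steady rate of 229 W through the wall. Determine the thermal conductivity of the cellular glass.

k ≈ 0.0504 W/(m·K)

Model the wall as resistances in series:
R_float glass = L/(kA) = 0.195/(1.01×32.6) = 0.005922 K/W
R_outer film = 1/(h_o·A) = 1/(22.9×32.6) = 0.00134 K/W
Sum of known resistances R_other = 0.007262 K/W
Total R = ΔT/Q = 17/229 = 0.07424 K/W
R_cellular glass = R_total − R_other = 0.06697 K/W
k = L/(R·A) = 0.11/(0.06697×32.6)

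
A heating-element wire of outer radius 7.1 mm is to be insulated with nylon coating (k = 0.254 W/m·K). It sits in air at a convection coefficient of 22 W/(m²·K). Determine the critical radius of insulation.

For a cylinder r_cr = k/h = 0.254/22
r_cr = 11.5 mm; since the bare radius (7.1 mm) is below r_cr, adding a thin layer of insulation will *increase* heat loss.

r_cr ≈ 11.5 mm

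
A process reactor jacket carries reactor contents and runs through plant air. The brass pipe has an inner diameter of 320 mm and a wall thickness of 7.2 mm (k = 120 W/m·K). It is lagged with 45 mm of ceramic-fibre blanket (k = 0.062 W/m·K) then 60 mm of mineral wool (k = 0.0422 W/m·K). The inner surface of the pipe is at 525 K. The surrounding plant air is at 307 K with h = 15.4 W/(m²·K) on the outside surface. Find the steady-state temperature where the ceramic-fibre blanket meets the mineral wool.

Treating each annulus and film as a series resistance:
R_brass pipe wall = ln(167.2/160)/(2π×120×1) = 5.838×10^-5 K/W
R_ceramic-fibre blanket = ln(212.2/167.2)/(2π×0.062×1) = 0.6118 K/W
R_mineral wool = ln(272.2/212.2)/(2π×0.0422×1) = 0.9391 K/W
R_outer film = 1/(h_o·2πr_oL) = 1/(15.4×2π×0.2722×1) = 0.03797 K/W
R_total = 1.589 K/W
Q = ΔT/R_total = 218/1.589
Q = 137 W/m
T_interface = T_inner − Q·ΣR(inner→interface) = 525 − 137×0.6119

T ≈ 441 K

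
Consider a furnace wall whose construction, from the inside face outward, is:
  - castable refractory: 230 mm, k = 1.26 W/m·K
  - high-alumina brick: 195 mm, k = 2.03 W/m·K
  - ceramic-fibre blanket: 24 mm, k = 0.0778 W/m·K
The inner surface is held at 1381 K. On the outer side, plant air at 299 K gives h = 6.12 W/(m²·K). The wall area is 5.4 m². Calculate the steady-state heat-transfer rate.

Thermal resistances in series:
R_castable refractory = L/(kA) = 0.23/(1.26×5.4) = 0.0338 K/W
R_high-alumina brick = L/(kA) = 0.195/(2.03×5.4) = 0.01779 K/W
R_ceramic-fibre blanket = L/(kA) = 0.024/(0.0778×5.4) = 0.05713 K/W
R_outer film = 1/(h_o·A) = 1/(6.12×5.4) = 0.03026 K/W
R_total = 0.139 K/W
Q = ΔT / R_total = 1082 / 0.139

Q ≈ 7790 W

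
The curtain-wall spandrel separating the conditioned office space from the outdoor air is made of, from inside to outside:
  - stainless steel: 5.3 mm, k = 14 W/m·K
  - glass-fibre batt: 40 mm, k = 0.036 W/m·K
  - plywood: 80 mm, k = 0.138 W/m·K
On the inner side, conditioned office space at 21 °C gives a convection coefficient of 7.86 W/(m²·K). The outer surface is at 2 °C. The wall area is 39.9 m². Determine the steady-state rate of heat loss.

Q ≈ 417 W

Using the resistance-network approach (series):
R_inner film = 1/(h_i·A) = 1/(7.86×39.9) = 0.003189 K/W
R_stainless steel = L/(kA) = 0.0053/(14×39.9) = 9.488×10^-6 K/W
R_glass-fibre batt = L/(kA) = 0.04/(0.036×39.9) = 0.02785 K/W
R_plywood = L/(kA) = 0.08/(0.138×39.9) = 0.01453 K/W
R_total = 0.04557 K/W
Q = ΔT / R_total = 19 / 0.04557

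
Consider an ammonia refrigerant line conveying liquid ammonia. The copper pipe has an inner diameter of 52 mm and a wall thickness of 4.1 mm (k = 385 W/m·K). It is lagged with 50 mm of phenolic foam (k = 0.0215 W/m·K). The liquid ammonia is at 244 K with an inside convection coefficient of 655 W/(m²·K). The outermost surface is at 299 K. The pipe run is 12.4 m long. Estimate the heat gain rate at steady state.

Q ≈ 94 W

Treating each annulus and film as a series resistance:
R_inner film = 1/(h_i·2πr₁L) = 1/(655×2π×0.026×12.4) = 7.537×10^-4 K/W
R_copper pipe wall = ln(30.1/26)/(2π×385×12.4) = 4.882×10^-6 K/W
R_phenolic foam = ln(80.1/30.1)/(2π×0.0215×12.4) = 0.5843 K/W
R_total = 0.5851 K/W
Q = ΔT/R_total = 55/0.5851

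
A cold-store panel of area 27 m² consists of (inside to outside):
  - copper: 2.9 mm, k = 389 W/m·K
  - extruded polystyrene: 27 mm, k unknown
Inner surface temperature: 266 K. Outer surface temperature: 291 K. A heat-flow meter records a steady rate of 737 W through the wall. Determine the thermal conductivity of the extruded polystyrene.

k ≈ 0.0295 W/(m·K)

Thermal resistances in series:
R_copper = L/(kA) = 0.0029/(389×27) = 2.761×10^-7 K/W
Sum of known resistances R_other = 2.761×10^-7 K/W
Total R = ΔT/Q = 25/737 = 0.03392 K/W
R_extruded polystyrene = R_total − R_other = 0.03392 K/W
k = L/(R·A) = 0.027/(0.03392×27)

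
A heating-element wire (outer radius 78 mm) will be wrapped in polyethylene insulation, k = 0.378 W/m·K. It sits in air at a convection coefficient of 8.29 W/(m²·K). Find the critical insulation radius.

r_cr ≈ 45.6 mm

For a cylinder r_cr = k/h = 0.378/8.29
r_cr = 45.6 mm; since the bare radius (78 mm) is above r_cr, any added insulation will reduce heat loss.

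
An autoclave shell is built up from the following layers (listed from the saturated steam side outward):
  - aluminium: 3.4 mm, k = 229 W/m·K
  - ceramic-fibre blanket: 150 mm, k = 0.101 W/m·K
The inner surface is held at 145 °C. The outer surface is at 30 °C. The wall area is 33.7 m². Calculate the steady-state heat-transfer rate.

Treating each layer as a thermal resistance in series:
R_aluminium = L/(kA) = 0.0034/(229×33.7) = 4.406×10^-7 K/W
R_ceramic-fibre blanket = L/(kA) = 0.15/(0.101×33.7) = 0.04407 K/W
R_total = 0.04407 K/W
Q = ΔT / R_total = 115 / 0.04407

Q ≈ 2610 W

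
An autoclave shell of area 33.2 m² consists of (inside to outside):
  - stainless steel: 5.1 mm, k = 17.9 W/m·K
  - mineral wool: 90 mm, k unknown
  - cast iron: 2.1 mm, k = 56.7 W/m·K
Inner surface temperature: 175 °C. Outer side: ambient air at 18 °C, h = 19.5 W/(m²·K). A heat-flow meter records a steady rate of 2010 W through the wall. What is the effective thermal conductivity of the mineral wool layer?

k ≈ 0.0354 W/(m·K)

Model the wall as resistances in series:
R_stainless steel = L/(kA) = 0.0051/(17.9×33.2) = 8.582×10^-6 K/W
R_cast iron = L/(kA) = 0.0021/(56.7×33.2) = 1.116×10^-6 K/W
R_outer film = 1/(h_o·A) = 1/(19.5×33.2) = 0.001545 K/W
Sum of known resistances R_other = 0.001554 K/W
Total R = ΔT/Q = 157/2010 = 0.07811 K/W
R_mineral wool = R_total − R_other = 0.07656 K/W
k = L/(R·A) = 0.09/(0.07656×33.2)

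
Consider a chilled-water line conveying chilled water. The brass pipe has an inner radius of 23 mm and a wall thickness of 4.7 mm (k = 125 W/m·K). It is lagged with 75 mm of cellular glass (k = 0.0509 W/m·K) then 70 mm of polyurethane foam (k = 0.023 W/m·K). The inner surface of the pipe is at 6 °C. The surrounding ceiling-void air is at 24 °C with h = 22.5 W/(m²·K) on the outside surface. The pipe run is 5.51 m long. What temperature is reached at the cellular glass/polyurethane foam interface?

Cylindrical conduction, so R = ln(r₂/r₁)/(2πkL) per layer, in series:
R_brass pipe wall = ln(27.7/23)/(2π×125×5.51) = 4.297×10^-5 K/W
R_cellular glass = ln(102.7/27.7)/(2π×0.0509×5.51) = 0.7436 K/W
R_polyurethane foam = ln(172.7/102.7)/(2π×0.023×5.51) = 0.6527 K/W
R_outer film = 1/(h_o·2πr_oL) = 1/(22.5×2π×0.1727×5.51) = 0.007434 K/W
R_total = 1.404 K/W
Q = ΔT/R_total = 18/1.404
Q = 12.8 W
T_interface = T_inner + Q·ΣR(inner→interface) = 6 + 12.8×0.7437

T ≈ 15.5 °C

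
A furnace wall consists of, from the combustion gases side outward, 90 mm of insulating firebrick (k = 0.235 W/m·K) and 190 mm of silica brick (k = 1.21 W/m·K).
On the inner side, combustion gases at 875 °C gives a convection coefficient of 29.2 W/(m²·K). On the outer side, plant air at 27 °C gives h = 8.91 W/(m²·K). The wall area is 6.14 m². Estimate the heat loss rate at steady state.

Thermal resistances in series:
R_inner film = 1/(h_i·A) = 1/(29.2×6.14) = 0.005578 K/W
R_insulating firebrick = L/(kA) = 0.09/(0.235×6.14) = 0.06237 K/W
R_silica brick = L/(kA) = 0.19/(1.21×6.14) = 0.02557 K/W
R_outer film = 1/(h_o·A) = 1/(8.91×6.14) = 0.01828 K/W
R_total = 0.1118 K/W
Q = ΔT / R_total = 848 / 0.1118

Q ≈ 7580 W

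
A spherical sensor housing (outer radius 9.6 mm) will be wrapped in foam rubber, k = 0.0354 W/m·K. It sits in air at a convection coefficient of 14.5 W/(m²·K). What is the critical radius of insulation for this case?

For a sphere r_cr = 2k/h = 2×0.0354/14.5
r_cr = 4.88 mm; since the bare radius (9.6 mm) is above r_cr, any added insulation will reduce heat loss.

r_cr ≈ 4.88 mm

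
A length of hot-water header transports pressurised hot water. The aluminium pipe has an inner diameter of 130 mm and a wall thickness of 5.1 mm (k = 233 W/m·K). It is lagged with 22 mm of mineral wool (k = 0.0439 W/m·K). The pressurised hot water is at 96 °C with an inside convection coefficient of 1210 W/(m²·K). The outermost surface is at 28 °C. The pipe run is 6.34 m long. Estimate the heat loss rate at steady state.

Per-layer cylindrical resistances, series-summed:
R_inner film = 1/(h_i·2πr₁L) = 1/(1210×2π×0.065×6.34) = 3.192×10^-4 K/W
R_aluminium pipe wall = ln(70.1/65)/(2π×233×6.34) = 8.138×10^-6 K/W
R_mineral wool = ln(92.1/70.1)/(2π×0.0439×6.34) = 0.1561 K/W
R_total = 0.1564 K/W
Q = ΔT/R_total = 68/0.1564

Q ≈ 435 W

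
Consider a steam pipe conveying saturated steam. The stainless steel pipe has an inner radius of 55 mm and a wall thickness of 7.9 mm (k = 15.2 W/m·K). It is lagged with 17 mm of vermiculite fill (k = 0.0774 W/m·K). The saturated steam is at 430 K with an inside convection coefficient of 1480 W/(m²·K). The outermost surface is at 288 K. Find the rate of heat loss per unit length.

q′ ≈ 287 W/m

Per-layer cylindrical resistances, series-summed:
R_inner film = 1/(h_i·2πr₁L) = 1/(1480×2π×0.055×1) = 0.001955 K/W
R_stainless steel pipe wall = ln(62.9/55)/(2π×15.2×1) = 0.001405 K/W
R_vermiculite fill = ln(79.9/62.9)/(2π×0.0774×1) = 0.4919 K/W
R_total = 0.4953 K/W
Q = ΔT/R_total = 142/0.4953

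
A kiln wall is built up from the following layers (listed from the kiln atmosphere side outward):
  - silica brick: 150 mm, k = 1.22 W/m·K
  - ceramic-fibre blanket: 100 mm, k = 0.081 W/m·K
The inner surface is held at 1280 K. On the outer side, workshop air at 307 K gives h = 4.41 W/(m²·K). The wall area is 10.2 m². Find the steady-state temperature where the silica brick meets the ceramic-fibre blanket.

T ≈ 1200 K

Thermal resistances in series:
R_silica brick = L/(kA) = 0.15/(1.22×10.2) = 0.01205 K/W
R_ceramic-fibre blanket = L/(kA) = 0.1/(0.081×10.2) = 0.121 K/W
R_outer film = 1/(h_o·A) = 1/(4.41×10.2) = 0.02223 K/W
R_total = 0.1553 K/W;  Q = ΔT/R_total = 973/0.1553 = 6264 W
T_interface = T_inner − Q·ΣR(inner→interface) = 1280 − 6260×0.01205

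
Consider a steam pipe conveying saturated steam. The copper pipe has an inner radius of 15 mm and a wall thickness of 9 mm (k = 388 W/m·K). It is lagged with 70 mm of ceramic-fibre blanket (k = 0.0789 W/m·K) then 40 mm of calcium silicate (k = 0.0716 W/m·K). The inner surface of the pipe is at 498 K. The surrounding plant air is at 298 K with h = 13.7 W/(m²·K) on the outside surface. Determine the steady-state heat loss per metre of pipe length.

For a radial system each layer contributes R = ln(r_out/r_in)/(2πkL); films add R = 1/(hA).
R_copper pipe wall = ln(24/15)/(2π×388×1) = 1.928×10^-4 K/W
R_ceramic-fibre blanket = ln(94/24)/(2π×0.0789×1) = 2.754 K/W
R_calcium silicate = ln(134/94)/(2π×0.0716×1) = 0.7881 K/W
R_outer film = 1/(h_o·2πr_oL) = 1/(13.7×2π×0.134×1) = 0.0867 K/W
R_total = 3.629 K/W
Q = ΔT/R_total = 200/3.629

q′ ≈ 55.1 W/m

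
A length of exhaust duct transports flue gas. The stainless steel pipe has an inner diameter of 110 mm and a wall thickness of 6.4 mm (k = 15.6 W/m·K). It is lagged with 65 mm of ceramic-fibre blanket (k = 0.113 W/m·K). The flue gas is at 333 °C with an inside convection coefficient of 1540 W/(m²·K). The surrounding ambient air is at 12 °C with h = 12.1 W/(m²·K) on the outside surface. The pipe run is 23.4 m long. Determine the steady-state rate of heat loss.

Q ≈ 6680 W

Treating each annulus and film as a series resistance:
R_inner film = 1/(h_i·2πr₁L) = 1/(1540×2π×0.055×23.4) = 8.03×10^-5 K/W
R_stainless steel pipe wall = ln(61.4/55)/(2π×15.6×23.4) = 4.799×10^-5 K/W
R_ceramic-fibre blanket = ln(126.4/61.4)/(2π×0.113×23.4) = 0.04346 K/W
R_outer film = 1/(h_o·2πr_oL) = 1/(12.1×2π×0.1264×23.4) = 0.004447 K/W
R_total = 0.04804 K/W
Q = ΔT/R_total = 321/0.04804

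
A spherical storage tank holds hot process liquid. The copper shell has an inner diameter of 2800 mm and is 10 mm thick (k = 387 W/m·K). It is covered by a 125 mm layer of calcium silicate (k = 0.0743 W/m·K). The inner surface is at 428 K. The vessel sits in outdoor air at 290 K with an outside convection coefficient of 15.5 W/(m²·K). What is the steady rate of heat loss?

Radial (spherical) resistances in series:
R_copper shell = (1/1.4 − 1/1.41)/(4π×387) = 1.042×10^-6 K/W
R_calcium silicate = (1/1.41 − 1/1.535)/(4π×0.0743) = 0.06186 K/W
R_outer film = 1/(h·4πr_o²) = 1/(15.5×4π×1.535²) = 0.002179 K/W
R_total = 0.06404 K/W
Q = ΔT/R_total = 138/0.06404

Q ≈ 2160 W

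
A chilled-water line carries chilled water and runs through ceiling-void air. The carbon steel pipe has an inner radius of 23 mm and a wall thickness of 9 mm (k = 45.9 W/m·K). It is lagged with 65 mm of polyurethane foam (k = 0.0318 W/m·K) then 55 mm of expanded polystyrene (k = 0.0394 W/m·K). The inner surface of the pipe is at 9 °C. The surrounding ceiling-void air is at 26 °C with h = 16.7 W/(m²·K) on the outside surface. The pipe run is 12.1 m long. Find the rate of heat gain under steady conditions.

Cylindrical conduction, so R = ln(r₂/r₁)/(2πkL) per layer, in series:
R_carbon steel pipe wall = ln(32/23)/(2π×45.9×12.1) = 9.464×10^-5 K/W
R_polyurethane foam = ln(97/32)/(2π×0.0318×12.1) = 0.4587 K/W
R_expanded polystyrene = ln(152/97)/(2π×0.0394×12.1) = 0.15 K/W
R_outer film = 1/(h_o·2πr_oL) = 1/(16.7×2π×0.152×12.1) = 0.005182 K/W
R_total = 0.6139 K/W
Q = ΔT/R_total = 17/0.6139

Q ≈ 27.7 W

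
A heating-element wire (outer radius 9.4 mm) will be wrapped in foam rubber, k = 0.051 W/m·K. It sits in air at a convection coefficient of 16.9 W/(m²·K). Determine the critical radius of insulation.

For a cylinder r_cr = k/h = 0.051/16.9
r_cr = 3.02 mm; since the bare radius (9.4 mm) is above r_cr, any added insulation will reduce heat loss.

r_cr ≈ 3.02 mm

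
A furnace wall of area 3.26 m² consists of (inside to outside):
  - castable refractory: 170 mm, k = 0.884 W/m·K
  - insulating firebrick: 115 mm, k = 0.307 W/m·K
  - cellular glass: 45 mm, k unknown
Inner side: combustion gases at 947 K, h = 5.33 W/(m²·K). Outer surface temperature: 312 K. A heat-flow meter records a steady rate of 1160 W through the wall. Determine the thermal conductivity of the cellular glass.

k ≈ 0.0437 W/(m·K)

Series thermal resistances:
R_inner film = 1/(h_i·A) = 1/(5.33×3.26) = 0.05755 K/W
R_castable refractory = L/(kA) = 0.17/(0.884×3.26) = 0.05899 K/W
R_insulating firebrick = L/(kA) = 0.115/(0.307×3.26) = 0.1149 K/W
Sum of known resistances R_other = 0.2314 K/W
Total R = ΔT/Q = 635/1160 = 0.5474 K/W
R_cellular glass = R_total − R_other = 0.316 K/W
k = L/(R·A) = 0.045/(0.316×3.26)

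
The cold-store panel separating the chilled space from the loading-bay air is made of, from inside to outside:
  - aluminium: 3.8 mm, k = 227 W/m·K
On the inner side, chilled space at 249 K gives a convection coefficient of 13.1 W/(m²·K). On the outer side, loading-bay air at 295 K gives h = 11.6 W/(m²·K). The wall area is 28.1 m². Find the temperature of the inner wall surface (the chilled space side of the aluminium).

Model the wall as resistances in series:
R_inner film = 1/(h_i·A) = 1/(13.1×28.1) = 0.002717 K/W
R_aluminium = L/(kA) = 0.0038/(227×28.1) = 5.957×10^-7 K/W
R_outer film = 1/(h_o·A) = 1/(11.6×28.1) = 0.003068 K/W
R_total = 0.005785 K/W;  Q = ΔT/R_total = 46/0.005785 = 7952 W
T_interface = T_inner + Q·ΣR(inner→interface) = 249 + 7950×0.002717

T ≈ 271 K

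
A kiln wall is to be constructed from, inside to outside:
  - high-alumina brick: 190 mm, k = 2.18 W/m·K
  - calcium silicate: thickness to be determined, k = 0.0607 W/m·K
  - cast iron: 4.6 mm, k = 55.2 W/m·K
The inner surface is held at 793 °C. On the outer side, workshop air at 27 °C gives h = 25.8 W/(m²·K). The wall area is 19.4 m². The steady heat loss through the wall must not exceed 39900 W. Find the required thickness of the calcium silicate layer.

Model the wall as resistances in series:
R_high-alumina brick = L/(kA) = 0.19/(2.18×19.4) = 0.004493 K/W
R_cast iron = L/(kA) = 0.0046/(55.2×19.4) = 4.296×10^-6 K/W
R_outer film = 1/(h_o·A) = 1/(25.8×19.4) = 0.001998 K/W
Sum of the known resistances R_other = 0.006495 K/W
Required total resistance R_tot = ΔT/Q_allow = 766/39900 = 0.0192 K/W
R_calcium silicate = R_tot − R_other = 0.0127 K/W
L = R·k·A = 0.0127×0.0607×19.4

L ≈ 15 mm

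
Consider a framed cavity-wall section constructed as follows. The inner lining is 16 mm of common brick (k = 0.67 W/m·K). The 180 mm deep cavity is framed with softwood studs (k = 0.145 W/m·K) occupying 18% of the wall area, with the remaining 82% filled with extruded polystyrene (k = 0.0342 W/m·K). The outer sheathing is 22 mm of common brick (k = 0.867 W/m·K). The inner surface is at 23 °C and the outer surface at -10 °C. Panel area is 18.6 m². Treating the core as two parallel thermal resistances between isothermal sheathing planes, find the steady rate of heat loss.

Q ≈ 182 W

Sheathing layers in series; stud and cavity paths in parallel between them.
R_inner = 0.016/(0.67×18.6) = 0.001284 K/W
R_stud  = 0.18/(0.145×0.18×18.6) = 0.3708 K/W
R_cav   = 0.18/(0.0342×0.82×18.6) = 0.3451 K/W
1/R_core = 1/R_stud + 1/R_cav → R_core = 0.1787 K/W
R_outer = 0.022/(0.867×18.6) = 0.001364 K/W
R_total = 0.1814 K/W
Q = ΔT/R_total = 33/0.1814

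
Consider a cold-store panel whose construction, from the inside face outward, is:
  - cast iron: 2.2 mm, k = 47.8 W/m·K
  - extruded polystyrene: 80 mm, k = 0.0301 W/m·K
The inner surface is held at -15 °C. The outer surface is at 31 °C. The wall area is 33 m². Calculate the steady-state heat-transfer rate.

Using the resistance-network approach (series):
R_cast iron = L/(kA) = 0.0022/(47.8×33) = 1.395×10^-6 K/W
R_extruded polystyrene = L/(kA) = 0.08/(0.0301×33) = 0.08054 K/W
R_total = 0.08054 K/W
Q = ΔT / R_total = 46 / 0.08054

Q ≈ 571 W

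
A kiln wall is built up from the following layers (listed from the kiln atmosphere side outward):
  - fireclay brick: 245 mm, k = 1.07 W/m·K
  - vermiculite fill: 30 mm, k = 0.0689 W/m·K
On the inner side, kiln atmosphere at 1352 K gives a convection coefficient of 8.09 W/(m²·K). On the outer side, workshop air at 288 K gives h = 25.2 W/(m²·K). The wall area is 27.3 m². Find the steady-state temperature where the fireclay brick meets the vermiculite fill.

Treating each layer as a thermal resistance in series:
R_inner film = 1/(h_i·A) = 1/(8.09×27.3) = 0.004528 K/W
R_fireclay brick = L/(kA) = 0.245/(1.07×27.3) = 0.008387 K/W
R_vermiculite fill = L/(kA) = 0.03/(0.0689×27.3) = 0.01595 K/W
R_outer film = 1/(h_o·A) = 1/(25.2×27.3) = 0.001454 K/W
R_total = 0.03032 K/W;  Q = ΔT/R_total = 1064/0.03032 = 35090 W
T_interface = T_inner − Q·ΣR(inner→interface) = 1352 − 35100×0.01292

T ≈ 899 K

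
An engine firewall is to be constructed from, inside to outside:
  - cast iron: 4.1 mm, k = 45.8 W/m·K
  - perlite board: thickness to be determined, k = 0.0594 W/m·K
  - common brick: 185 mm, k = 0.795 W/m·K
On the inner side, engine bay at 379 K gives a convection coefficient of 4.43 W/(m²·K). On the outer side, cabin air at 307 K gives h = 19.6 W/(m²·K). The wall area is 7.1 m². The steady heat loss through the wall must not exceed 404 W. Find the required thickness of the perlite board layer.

Treating each layer as a thermal resistance in series:
R_inner film = 1/(h_i·A) = 1/(4.43×7.1) = 0.03179 K/W
R_cast iron = L/(kA) = 0.0041/(45.8×7.1) = 1.261×10^-5 K/W
R_common brick = L/(kA) = 0.185/(0.795×7.1) = 0.03278 K/W
R_outer film = 1/(h_o·A) = 1/(19.6×7.1) = 0.007186 K/W
Sum of the known resistances R_other = 0.07177 K/W
Required total resistance R_tot = ΔT/Q_allow = 72/404 = 0.1782 K/W
R_perlite board = R_tot − R_other = 0.1065 K/W
L = R·k·A = 0.1065×0.0594×7.1

L ≈ 44.9 mm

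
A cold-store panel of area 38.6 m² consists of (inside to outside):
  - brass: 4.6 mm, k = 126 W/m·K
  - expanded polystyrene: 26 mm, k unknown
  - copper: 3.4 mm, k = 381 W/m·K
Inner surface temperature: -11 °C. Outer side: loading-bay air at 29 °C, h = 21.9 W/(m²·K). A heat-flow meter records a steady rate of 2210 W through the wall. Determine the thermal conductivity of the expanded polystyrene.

Treating each layer as a thermal resistance in series:
R_brass = L/(kA) = 0.0046/(126×38.6) = 9.458×10^-7 K/W
R_copper = L/(kA) = 0.0034/(381×38.6) = 2.312×10^-7 K/W
R_outer film = 1/(h_o·A) = 1/(21.9×38.6) = 0.001183 K/W
Sum of known resistances R_other = 0.001184 K/W
Total R = ΔT/Q = 40/2210 = 0.0181 K/W
R_expanded polystyrene = R_total − R_other = 0.01692 K/W
k = L/(R·A) = 0.026/(0.01692×38.6)

k ≈ 0.0398 W/(m·K)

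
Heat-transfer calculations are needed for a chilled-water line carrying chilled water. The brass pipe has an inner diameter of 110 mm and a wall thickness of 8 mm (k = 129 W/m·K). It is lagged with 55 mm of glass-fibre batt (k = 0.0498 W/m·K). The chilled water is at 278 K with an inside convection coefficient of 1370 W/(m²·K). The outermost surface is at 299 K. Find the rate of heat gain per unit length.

q′ ≈ 10.5 W/m

Per-layer cylindrical resistances, series-summed:
R_inner film = 1/(h_i·2πr₁L) = 1/(1370×2π×0.055×1) = 0.002112 K/W
R_brass pipe wall = ln(63/55)/(2π×129×1) = 1.675×10^-4 K/W
R_glass-fibre batt = ln(118/63)/(2π×0.0498×1) = 2.006 K/W
R_total = 2.008 K/W
Q = ΔT/R_total = 21/2.008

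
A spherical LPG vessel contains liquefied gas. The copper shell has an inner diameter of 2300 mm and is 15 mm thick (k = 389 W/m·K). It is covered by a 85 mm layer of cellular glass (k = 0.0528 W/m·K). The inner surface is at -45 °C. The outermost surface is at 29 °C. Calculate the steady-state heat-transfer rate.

Q ≈ 841 W

For a spherical shell R = (1/r₁ − 1/r₂)/(4πk); film R = 1/(h·4πr²). In series:
R_copper shell = (1/1.15 − 1/1.165)/(4π×389) = 2.29×10^-6 K/W
R_cellular glass = (1/1.165 − 1/1.25)/(4π×0.0528) = 0.08797 K/W
R_total = 0.08797 K/W
Q = ΔT/R_total = 74/0.08797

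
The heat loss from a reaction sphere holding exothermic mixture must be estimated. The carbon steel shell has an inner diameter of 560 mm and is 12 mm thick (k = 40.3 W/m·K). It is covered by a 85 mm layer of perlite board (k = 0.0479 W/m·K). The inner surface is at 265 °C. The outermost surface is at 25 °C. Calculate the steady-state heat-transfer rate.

Q ≈ 187 W

Radial (spherical) resistances in series:
R_carbon steel shell = (1/0.28 − 1/0.292)/(4π×40.3) = 2.898×10^-4 K/W
R_perlite board = (1/0.292 − 1/0.377)/(4π×0.0479) = 1.283 K/W
R_total = 1.283 K/W
Q = ΔT/R_total = 240/1.283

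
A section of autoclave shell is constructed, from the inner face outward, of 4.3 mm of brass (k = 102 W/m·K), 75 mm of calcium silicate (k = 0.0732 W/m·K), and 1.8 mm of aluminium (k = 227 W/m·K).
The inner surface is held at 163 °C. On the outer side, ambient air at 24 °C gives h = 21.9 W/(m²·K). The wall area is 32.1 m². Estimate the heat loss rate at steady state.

Q ≈ 4170 W

Series thermal resistances:
R_brass = L/(kA) = 0.0043/(102×32.1) = 1.313×10^-6 K/W
R_calcium silicate = L/(kA) = 0.075/(0.0732×32.1) = 0.03192 K/W
R_aluminium = L/(kA) = 0.0018/(227×32.1) = 2.47×10^-7 K/W
R_outer film = 1/(h_o·A) = 1/(21.9×32.1) = 0.001422 K/W
R_total = 0.03334 K/W
Q = ΔT / R_total = 139 / 0.03334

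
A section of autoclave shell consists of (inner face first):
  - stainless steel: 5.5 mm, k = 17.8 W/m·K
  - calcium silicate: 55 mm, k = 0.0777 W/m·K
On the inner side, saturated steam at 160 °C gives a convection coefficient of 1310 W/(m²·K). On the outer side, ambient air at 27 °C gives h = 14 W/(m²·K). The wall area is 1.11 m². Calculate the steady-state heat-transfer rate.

Series thermal resistances:
R_inner film = 1/(h_i·A) = 1/(1310×1.11) = 6.877×10^-4 K/W
R_stainless steel = L/(kA) = 0.0055/(17.8×1.11) = 2.784×10^-4 K/W
R_calcium silicate = L/(kA) = 0.055/(0.0777×1.11) = 0.6377 K/W
R_outer film = 1/(h_o·A) = 1/(14×1.11) = 0.06435 K/W
R_total = 0.703 K/W
Q = ΔT / R_total = 133 / 0.703

Q ≈ 189 W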